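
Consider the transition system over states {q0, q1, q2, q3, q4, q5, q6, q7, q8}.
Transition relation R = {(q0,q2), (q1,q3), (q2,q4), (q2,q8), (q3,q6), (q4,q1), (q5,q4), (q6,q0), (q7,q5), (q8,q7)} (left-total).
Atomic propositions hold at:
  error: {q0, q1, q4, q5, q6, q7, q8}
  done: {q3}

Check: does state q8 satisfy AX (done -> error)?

Sat(done -> error) = {q0, q1, q2, q4, q5, q6, q7, q8}
Sat(AX (done -> error)) = {s : every successor in {q0, q1, q2, q4, q5, q6, q7, q8}} = {q0, q2, q3, q4, q5, q6, q7, q8}
q8 ∈ Sat(AX (done -> error)) = {q0, q2, q3, q4, q5, q6, q7, q8}, so the formula holds at q8.

Yes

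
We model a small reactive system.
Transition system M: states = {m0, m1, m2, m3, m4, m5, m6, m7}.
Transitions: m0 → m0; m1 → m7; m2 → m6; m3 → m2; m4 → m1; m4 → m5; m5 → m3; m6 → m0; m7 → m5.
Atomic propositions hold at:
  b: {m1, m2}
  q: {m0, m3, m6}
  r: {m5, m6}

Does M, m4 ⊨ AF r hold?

Yes

AF r: least fixpoint, start Z0 = {m5, m6}, add states with every successor in Z. Z1 = {m2, m5, m6, m7}; Z2 = {m1, m2, m3, m5, m6, m7}; Z3 = {m1, m2, m3, m4, m5, m6, m7}; fixed.
Sat(AF r) = {m1, m2, m3, m4, m5, m6, m7}
m4 ∈ Sat(AF r) = {m1, m2, m3, m4, m5, m6, m7}, so the formula holds at m4.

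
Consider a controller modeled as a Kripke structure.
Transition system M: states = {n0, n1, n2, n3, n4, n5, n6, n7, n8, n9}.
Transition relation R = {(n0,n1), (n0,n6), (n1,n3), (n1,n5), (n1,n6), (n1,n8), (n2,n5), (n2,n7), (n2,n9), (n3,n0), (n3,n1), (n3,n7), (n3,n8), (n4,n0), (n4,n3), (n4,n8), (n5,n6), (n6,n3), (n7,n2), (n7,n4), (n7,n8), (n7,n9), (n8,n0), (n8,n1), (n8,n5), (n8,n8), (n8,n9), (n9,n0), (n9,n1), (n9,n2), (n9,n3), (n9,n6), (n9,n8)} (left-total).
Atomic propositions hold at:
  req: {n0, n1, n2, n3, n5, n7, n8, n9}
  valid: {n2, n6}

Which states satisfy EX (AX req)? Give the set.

Sat(AX req) = {s : every successor in {n0, n1, n2, n3, n5, n7, n8, n9}} = {n2, n3, n4, n6, n8}
Sat(EX (AX req)) = {s : some successor in {n2, n3, n4, n6, n8}} = {n0, n1, n3, n4, n5, n6, n7, n8, n9}

{n0, n1, n3, n4, n5, n6, n7, n8, n9}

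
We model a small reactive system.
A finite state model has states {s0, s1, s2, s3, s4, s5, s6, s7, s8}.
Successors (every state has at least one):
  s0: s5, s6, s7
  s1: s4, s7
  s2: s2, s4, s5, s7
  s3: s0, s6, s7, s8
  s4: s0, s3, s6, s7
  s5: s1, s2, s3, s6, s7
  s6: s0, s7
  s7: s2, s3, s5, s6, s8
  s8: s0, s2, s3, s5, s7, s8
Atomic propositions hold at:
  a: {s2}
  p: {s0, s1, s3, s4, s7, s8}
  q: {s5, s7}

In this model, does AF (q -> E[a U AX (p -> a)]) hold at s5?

No

Sat(p -> a) = {s2, s5, s6}
Sat(AX (p -> a)) = {s : every successor in {s2, s5, s6}} = ∅
E[a U AX (p -> a)]: least fixpoint, start Z0 = Sat(AX (p -> a)) = ∅, add states in Sat(a) with some successor in Z. Already a fixed point.
Sat(E[a U AX (p -> a)]) = ∅
Sat(q -> E[a U AX (p -> a)]) = {s0, s1, s2, s3, s4, s6, s8}
AF (q -> E[a U AX (p -> a)]): least fixpoint, start Z0 = {s0, s1, s2, s3, s4, s6, s8}, add states with every successor in Z. Already a fixed point.
Sat(AF (q -> E[a U AX (p -> a)])) = {s0, s1, s2, s3, s4, s6, s8}
s5 ∉ Sat(AF (q -> E[a U AX (p -> a)])) = {s0, s1, s2, s3, s4, s6, s8}, so the formula does not hold at s5.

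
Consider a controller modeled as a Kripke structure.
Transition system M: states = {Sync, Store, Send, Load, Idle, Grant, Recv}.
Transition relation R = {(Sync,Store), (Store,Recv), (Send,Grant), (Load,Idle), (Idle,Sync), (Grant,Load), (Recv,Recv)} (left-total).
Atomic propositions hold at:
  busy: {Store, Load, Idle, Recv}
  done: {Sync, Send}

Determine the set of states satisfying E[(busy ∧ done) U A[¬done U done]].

{Sync, Send, Load, Idle, Grant}

Sat(busy ∧ done) = ∅
Sat(¬done) = {Store, Load, Idle, Grant, Recv}
A[¬done U done]: least fixpoint, start Z0 = Sat(done) = {Sync, Send}, add states in Sat(¬done) with every successor in Z. Z1 = {Sync, Send, Idle}; Z2 = {Sync, Send, Load, Idle}; Z3 = {Sync, Send, Load, Idle, Grant}; fixed.
Sat(A[¬done U done]) = {Sync, Send, Load, Idle, Grant}
E[(busy ∧ done) U A[¬done U done]]: least fixpoint, start Z0 = Sat(A[¬done U done]) = {Sync, Send, Load, Idle, Grant}, add states in Sat(busy ∧ done) with some successor in Z. Already a fixed point.
Sat(E[(busy ∧ done) U A[¬done U done]]) = {Sync, Send, Load, Idle, Grant}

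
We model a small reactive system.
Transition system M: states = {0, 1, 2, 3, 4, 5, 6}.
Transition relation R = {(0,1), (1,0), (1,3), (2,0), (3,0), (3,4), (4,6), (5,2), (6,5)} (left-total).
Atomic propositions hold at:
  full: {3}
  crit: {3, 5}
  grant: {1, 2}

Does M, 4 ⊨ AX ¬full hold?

Sat(¬full) = {0, 1, 2, 4, 5, 6}
Sat(AX ¬full) = {s : every successor in {0, 1, 2, 4, 5, 6}} = {0, 2, 3, 4, 5, 6}
4 ∈ Sat(AX ¬full) = {0, 2, 3, 4, 5, 6}, so the formula holds at 4.

Yes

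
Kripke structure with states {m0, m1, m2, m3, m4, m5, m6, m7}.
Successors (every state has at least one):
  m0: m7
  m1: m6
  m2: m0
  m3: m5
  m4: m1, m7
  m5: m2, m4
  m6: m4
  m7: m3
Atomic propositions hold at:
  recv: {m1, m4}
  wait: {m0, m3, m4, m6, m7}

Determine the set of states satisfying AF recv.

{m1, m4, m6}

AF recv: least fixpoint, start Z0 = {m1, m4}, add states with every successor in Z. Z1 = {m1, m4, m6}; fixed.
Sat(AF recv) = {m1, m4, m6}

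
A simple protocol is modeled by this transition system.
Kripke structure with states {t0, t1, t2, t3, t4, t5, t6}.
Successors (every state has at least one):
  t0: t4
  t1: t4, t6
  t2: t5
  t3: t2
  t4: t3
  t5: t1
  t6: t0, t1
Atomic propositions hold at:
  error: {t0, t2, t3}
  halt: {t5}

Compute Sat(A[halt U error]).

A[halt U error]: least fixpoint, start Z0 = Sat(error) = {t0, t2, t3}, add states in Sat(halt) with every successor in Z. Already a fixed point.
Sat(A[halt U error]) = {t0, t2, t3}

{t0, t2, t3}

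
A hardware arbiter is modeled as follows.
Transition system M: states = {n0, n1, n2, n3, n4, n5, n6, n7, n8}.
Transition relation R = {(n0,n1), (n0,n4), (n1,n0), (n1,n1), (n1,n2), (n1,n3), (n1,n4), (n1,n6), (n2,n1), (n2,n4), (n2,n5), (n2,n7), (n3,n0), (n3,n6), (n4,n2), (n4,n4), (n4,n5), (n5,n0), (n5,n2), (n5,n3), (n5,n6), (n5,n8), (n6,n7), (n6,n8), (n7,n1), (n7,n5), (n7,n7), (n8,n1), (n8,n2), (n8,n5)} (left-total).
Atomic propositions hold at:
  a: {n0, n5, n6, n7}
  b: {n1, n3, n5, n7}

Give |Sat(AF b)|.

4

AF b: least fixpoint, start Z0 = {n1, n3, n5, n7}, add states with every successor in Z. Already a fixed point.
Sat(AF b) = {n1, n3, n5, n7}
|Sat(AF b)| = |{n1, n3, n5, n7}| = 4.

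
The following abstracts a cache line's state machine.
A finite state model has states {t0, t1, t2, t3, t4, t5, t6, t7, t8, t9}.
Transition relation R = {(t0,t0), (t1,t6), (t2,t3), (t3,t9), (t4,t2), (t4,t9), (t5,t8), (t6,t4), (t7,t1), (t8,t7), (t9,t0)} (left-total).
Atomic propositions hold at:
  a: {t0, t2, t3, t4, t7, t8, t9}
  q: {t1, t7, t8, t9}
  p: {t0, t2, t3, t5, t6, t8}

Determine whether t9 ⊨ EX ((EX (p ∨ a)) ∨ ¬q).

Yes

Sat(p ∨ a) = {t0, t2, t3, t4, t5, t6, t7, t8, t9}
Sat(EX (p ∨ a)) = {s : some successor in {t0, t2, t3, t4, t5, t6, t7, t8, t9}} = {t0, t1, t2, t3, t4, t5, t6, t8, t9}
Sat(¬q) = {t0, t2, t3, t4, t5, t6}
Sat((EX (p ∨ a)) ∨ ¬q) = {t0, t1, t2, t3, t4, t5, t6, t8, t9}
Sat(EX ((EX (p ∨ a)) ∨ ¬q)) = {s : some successor in {t0, t1, t2, t3, t4, t5, t6, t8, t9}} = {t0, t1, t2, t3, t4, t5, t6, t7, t9}
t9 ∈ Sat(EX ((EX (p ∨ a)) ∨ ¬q)) = {t0, t1, t2, t3, t4, t5, t6, t7, t9}, so the formula holds at t9.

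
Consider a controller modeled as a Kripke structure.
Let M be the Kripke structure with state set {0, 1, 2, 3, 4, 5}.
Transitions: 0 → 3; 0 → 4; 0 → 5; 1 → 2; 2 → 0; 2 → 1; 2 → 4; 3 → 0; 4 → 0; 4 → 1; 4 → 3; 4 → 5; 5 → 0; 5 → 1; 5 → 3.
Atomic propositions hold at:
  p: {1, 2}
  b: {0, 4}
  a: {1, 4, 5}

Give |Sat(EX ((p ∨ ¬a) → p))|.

Sat(¬a) = {0, 2, 3}
Sat(p ∨ ¬a) = {0, 1, 2, 3}
Sat((p ∨ ¬a) → p) = {1, 2, 4, 5}
Sat(EX ((p ∨ ¬a) → p)) = {s : some successor in {1, 2, 4, 5}} = {0, 1, 2, 4, 5}
|Sat(EX ((p ∨ ¬a) → p))| = |{0, 1, 2, 4, 5}| = 5.

5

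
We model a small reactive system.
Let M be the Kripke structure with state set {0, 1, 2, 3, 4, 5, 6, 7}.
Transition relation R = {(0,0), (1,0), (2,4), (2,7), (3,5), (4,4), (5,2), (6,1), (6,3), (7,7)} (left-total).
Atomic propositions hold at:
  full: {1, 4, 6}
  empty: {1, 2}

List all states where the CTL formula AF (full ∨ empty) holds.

Sat(full ∨ empty) = {1, 2, 4, 6}
AF (full ∨ empty): least fixpoint, start Z0 = {1, 2, 4, 6}, add states with every successor in Z. Z1 = {1, 2, 4, 5, 6}; Z2 = {1, 2, 3, 4, 5, 6}; fixed.
Sat(AF (full ∨ empty)) = {1, 2, 3, 4, 5, 6}

{1, 2, 3, 4, 5, 6}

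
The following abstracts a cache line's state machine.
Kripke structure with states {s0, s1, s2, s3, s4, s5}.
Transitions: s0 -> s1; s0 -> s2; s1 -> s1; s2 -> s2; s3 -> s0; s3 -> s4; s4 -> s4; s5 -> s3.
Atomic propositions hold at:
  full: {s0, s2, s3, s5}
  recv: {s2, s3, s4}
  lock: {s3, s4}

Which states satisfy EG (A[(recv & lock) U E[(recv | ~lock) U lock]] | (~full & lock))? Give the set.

Sat(recv & lock) = {s3, s4}
Sat(~lock) = {s0, s1, s2, s5}
Sat(recv | ~lock) = {s0, s1, s2, s3, s4, s5}
E[(recv | ~lock) U lock]: least fixpoint, start Z0 = Sat(lock) = {s3, s4}, add states in Sat(recv | ~lock) with some successor in Z. Z1 = {s3, s4, s5}; fixed.
Sat(E[(recv | ~lock) U lock]) = {s3, s4, s5}
A[(recv & lock) U E[(recv | ~lock) U lock]]: least fixpoint, start Z0 = Sat(E[(recv | ~lock) U lock]) = {s3, s4, s5}, add states in Sat(recv & lock) with every successor in Z. Already a fixed point.
Sat(A[(recv & lock) U E[(recv | ~lock) U lock]]) = {s3, s4, s5}
Sat(~full) = {s1, s4}
Sat(~full & lock) = {s4}
Sat(A[(recv & lock) U E[(recv | ~lock) U lock]] | (~full & lock)) = {s3, s4, s5}
EG (A[(recv & lock) U E[(recv | ~lock) U lock]] | (~full & lock)): greatest fixpoint, start Z0 = {s3, s4, s5}, keep only states in Sat with some successor in Z. Already a fixed point.
Sat(EG (A[(recv & lock) U E[(recv | ~lock) U lock]] | (~full & lock))) = {s3, s4, s5}

{s3, s4, s5}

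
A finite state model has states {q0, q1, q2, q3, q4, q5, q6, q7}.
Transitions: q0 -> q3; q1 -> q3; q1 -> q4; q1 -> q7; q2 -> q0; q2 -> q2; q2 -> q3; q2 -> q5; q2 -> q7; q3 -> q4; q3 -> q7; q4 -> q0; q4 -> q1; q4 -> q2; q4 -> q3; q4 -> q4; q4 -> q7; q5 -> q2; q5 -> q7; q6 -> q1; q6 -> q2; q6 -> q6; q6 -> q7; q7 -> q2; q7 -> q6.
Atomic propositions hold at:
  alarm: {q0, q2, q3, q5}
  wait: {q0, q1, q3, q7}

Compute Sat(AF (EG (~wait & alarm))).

Sat(~wait) = {q2, q4, q5, q6}
Sat(~wait & alarm) = {q2, q5}
EG (~wait & alarm): greatest fixpoint, start Z0 = {q2, q5}, keep only states in Sat with some successor in Z. Already a fixed point.
Sat(EG (~wait & alarm)) = {q2, q5}
AF (EG (~wait & alarm)): least fixpoint, start Z0 = {q2, q5}, add states with every successor in Z. Already a fixed point.
Sat(AF (EG (~wait & alarm))) = {q2, q5}

{q2, q5}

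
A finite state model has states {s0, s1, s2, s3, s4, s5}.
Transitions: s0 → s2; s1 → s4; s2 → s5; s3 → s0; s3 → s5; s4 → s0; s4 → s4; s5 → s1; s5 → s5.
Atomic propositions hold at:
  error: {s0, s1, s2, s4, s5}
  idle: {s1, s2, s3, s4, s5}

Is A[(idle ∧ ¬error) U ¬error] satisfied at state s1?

Sat(¬error) = {s3}
Sat(idle ∧ ¬error) = {s3}
A[(idle ∧ ¬error) U ¬error]: least fixpoint, start Z0 = Sat(¬error) = {s3}, add states in Sat(idle ∧ ¬error) with every successor in Z. Already a fixed point.
Sat(A[(idle ∧ ¬error) U ¬error]) = {s3}
s1 ∉ Sat(A[(idle ∧ ¬error) U ¬error]) = {s3}, so the formula does not hold at s1.

No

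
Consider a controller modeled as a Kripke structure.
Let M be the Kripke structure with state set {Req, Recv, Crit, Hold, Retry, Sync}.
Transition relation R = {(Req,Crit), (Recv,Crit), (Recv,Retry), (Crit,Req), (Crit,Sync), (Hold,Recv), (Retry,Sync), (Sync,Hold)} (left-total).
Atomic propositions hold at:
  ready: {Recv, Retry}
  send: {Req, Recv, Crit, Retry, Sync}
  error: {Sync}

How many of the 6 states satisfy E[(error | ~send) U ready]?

Sat(~send) = {Hold}
Sat(error | ~send) = {Hold, Sync}
E[(error | ~send) U ready]: least fixpoint, start Z0 = Sat(ready) = {Recv, Retry}, add states in Sat(error | ~send) with some successor in Z. Z1 = {Recv, Hold, Retry}; Z2 = {Recv, Hold, Retry, Sync}; fixed.
Sat(E[(error | ~send) U ready]) = {Recv, Hold, Retry, Sync}
|Sat(E[(error | ~send) U ready])| = |{Recv, Hold, Retry, Sync}| = 4.

4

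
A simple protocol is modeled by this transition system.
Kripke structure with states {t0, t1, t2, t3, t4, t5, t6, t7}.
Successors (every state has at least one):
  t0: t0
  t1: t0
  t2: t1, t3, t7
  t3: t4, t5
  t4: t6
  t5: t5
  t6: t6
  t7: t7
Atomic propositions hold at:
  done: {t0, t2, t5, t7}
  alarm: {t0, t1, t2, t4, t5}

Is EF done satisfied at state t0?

EF done: least fixpoint, start Z0 = {t0, t2, t5, t7}, add states with some successor in Z. Z1 = {t0, t1, t2, t3, t5, t7}; fixed.
Sat(EF done) = {t0, t1, t2, t3, t5, t7}
t0 ∈ Sat(EF done) = {t0, t1, t2, t3, t5, t7}, so the formula holds at t0.

Yes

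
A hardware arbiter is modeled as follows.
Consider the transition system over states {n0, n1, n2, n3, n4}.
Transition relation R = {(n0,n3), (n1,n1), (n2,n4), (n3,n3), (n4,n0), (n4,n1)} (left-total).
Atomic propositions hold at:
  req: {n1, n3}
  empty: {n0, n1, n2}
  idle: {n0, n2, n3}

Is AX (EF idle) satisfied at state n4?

EF idle: least fixpoint, start Z0 = {n0, n2, n3}, add states with some successor in Z. Z1 = {n0, n2, n3, n4}; fixed.
Sat(EF idle) = {n0, n2, n3, n4}
Sat(AX (EF idle)) = {s : every successor in {n0, n2, n3, n4}} = {n0, n2, n3}
n4 ∉ Sat(AX (EF idle)) = {n0, n2, n3}, so the formula does not hold at n4.

No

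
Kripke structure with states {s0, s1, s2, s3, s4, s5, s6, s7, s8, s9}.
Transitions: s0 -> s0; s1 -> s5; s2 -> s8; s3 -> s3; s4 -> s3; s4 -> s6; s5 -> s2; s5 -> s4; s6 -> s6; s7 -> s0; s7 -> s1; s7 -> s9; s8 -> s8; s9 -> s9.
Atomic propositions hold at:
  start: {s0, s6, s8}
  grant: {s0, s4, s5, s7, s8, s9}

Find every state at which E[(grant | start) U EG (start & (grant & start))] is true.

Sat(grant | start) = {s0, s4, s5, s6, s7, s8, s9}
Sat(grant & start) = {s0, s8}
Sat(start & (grant & start)) = {s0, s8}
EG (start & (grant & start)): greatest fixpoint, start Z0 = {s0, s8}, keep only states in Sat with some successor in Z. Already a fixed point.
Sat(EG (start & (grant & start))) = {s0, s8}
E[(grant | start) U EG (start & (grant & start))]: least fixpoint, start Z0 = Sat(EG (start & (grant & start))) = {s0, s8}, add states in Sat(grant | start) with some successor in Z. Z1 = {s0, s7, s8}; fixed.
Sat(E[(grant | start) U EG (start & (grant & start))]) = {s0, s7, s8}

{s0, s7, s8}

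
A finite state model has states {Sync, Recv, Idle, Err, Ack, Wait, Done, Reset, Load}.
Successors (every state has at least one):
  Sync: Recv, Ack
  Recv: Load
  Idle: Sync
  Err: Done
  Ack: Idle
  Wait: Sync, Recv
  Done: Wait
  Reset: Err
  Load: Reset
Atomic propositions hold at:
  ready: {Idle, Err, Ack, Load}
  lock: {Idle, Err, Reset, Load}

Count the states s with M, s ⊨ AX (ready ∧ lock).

3

Sat(ready ∧ lock) = {Idle, Err, Load}
Sat(AX (ready ∧ lock)) = {s : every successor in {Idle, Err, Load}} = {Recv, Ack, Reset}
|Sat(AX (ready ∧ lock))| = |{Recv, Ack, Reset}| = 3.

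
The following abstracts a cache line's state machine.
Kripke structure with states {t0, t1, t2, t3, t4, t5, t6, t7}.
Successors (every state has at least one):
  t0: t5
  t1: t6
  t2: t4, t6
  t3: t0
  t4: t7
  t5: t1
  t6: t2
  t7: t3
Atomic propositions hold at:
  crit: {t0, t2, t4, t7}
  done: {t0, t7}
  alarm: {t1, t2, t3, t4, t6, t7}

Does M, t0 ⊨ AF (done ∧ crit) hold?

Yes

Sat(done ∧ crit) = {t0, t7}
AF (done ∧ crit): least fixpoint, start Z0 = {t0, t7}, add states with every successor in Z. Z1 = {t0, t3, t4, t7}; fixed.
Sat(AF (done ∧ crit)) = {t0, t3, t4, t7}
t0 ∈ Sat(AF (done ∧ crit)) = {t0, t3, t4, t7}, so the formula holds at t0.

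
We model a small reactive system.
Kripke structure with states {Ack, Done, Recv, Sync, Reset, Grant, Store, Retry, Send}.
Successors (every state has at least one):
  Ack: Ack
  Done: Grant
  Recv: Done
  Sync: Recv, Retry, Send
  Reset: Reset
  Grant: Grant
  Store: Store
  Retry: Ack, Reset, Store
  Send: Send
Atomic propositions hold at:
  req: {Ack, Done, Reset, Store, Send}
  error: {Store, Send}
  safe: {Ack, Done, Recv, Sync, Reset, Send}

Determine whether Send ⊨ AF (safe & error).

Sat(safe & error) = {Send}
AF (safe & error): least fixpoint, start Z0 = {Send}, add states with every successor in Z. Already a fixed point.
Sat(AF (safe & error)) = {Send}
Send ∈ Sat(AF (safe & error)) = {Send}, so the formula holds at Send.

Yes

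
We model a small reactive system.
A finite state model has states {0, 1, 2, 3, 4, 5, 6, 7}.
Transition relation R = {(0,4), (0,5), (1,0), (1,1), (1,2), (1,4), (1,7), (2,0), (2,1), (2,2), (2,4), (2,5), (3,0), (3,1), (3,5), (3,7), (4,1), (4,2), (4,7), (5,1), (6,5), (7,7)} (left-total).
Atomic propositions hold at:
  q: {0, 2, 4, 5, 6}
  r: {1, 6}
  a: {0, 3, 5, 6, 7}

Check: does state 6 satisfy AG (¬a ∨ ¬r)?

No

Sat(¬a) = {1, 2, 4}
Sat(¬r) = {0, 2, 3, 4, 5, 7}
Sat(¬a ∨ ¬r) = {0, 1, 2, 3, 4, 5, 7}
AG (¬a ∨ ¬r): greatest fixpoint, start Z0 = {0, 1, 2, 3, 4, 5, 7}, keep only states in Sat with every successor in Z. Already a fixed point.
Sat(AG (¬a ∨ ¬r)) = {0, 1, 2, 3, 4, 5, 7}
6 ∉ Sat(AG (¬a ∨ ¬r)) = {0, 1, 2, 3, 4, 5, 7}, so the formula does not hold at 6.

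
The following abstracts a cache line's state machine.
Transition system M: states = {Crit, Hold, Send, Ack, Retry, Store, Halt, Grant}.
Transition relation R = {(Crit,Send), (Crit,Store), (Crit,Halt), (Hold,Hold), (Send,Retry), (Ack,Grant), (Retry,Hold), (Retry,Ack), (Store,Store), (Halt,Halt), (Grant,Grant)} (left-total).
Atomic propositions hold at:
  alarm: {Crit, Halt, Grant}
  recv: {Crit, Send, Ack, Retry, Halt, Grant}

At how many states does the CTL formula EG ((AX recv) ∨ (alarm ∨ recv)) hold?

6

Sat(AX recv) = {s : every successor in {Crit, Send, Ack, Retry, Halt, Grant}} = {Send, Ack, Halt, Grant}
Sat(alarm ∨ recv) = {Crit, Send, Ack, Retry, Halt, Grant}
Sat((AX recv) ∨ (alarm ∨ recv)) = {Crit, Send, Ack, Retry, Halt, Grant}
EG ((AX recv) ∨ (alarm ∨ recv)): greatest fixpoint, start Z0 = {Crit, Send, Ack, Retry, Halt, Grant}, keep only states in Sat with some successor in Z. Already a fixed point.
Sat(EG ((AX recv) ∨ (alarm ∨ recv))) = {Crit, Send, Ack, Retry, Halt, Grant}
|Sat(EG ((AX recv) ∨ (alarm ∨ recv)))| = |{Crit, Send, Ack, Retry, Halt, Grant}| = 6.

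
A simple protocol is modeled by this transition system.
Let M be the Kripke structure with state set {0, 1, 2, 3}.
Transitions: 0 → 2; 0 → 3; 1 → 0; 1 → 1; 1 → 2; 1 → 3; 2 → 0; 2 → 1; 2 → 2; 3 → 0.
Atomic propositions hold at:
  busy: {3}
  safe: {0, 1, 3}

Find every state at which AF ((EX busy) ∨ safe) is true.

Sat(EX busy) = {s : some successor in {3}} = {0, 1}
Sat((EX busy) ∨ safe) = {0, 1, 3}
AF ((EX busy) ∨ safe): least fixpoint, start Z0 = {0, 1, 3}, add states with every successor in Z. Already a fixed point.
Sat(AF ((EX busy) ∨ safe)) = {0, 1, 3}

{0, 1, 3}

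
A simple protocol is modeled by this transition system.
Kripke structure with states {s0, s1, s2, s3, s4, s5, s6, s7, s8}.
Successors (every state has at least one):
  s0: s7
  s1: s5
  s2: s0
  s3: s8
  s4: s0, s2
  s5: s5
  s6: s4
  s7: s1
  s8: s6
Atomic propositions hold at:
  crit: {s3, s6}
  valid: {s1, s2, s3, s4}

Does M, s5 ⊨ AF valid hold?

AF valid: least fixpoint, start Z0 = {s1, s2, s3, s4}, add states with every successor in Z. Z1 = {s1, s2, s3, s4, s6, s7}; Z2 = {s0, s1, s2, s3, s4, s6, s7, s8}; fixed.
Sat(AF valid) = {s0, s1, s2, s3, s4, s6, s7, s8}
s5 ∉ Sat(AF valid) = {s0, s1, s2, s3, s4, s6, s7, s8}, so the formula does not hold at s5.

No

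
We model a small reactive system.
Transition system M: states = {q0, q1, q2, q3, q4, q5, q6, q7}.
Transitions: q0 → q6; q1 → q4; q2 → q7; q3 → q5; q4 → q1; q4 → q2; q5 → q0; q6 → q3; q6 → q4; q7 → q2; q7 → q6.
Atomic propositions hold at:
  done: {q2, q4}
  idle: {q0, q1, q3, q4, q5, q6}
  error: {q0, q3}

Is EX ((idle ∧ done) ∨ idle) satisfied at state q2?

Sat(idle ∧ done) = {q4}
Sat((idle ∧ done) ∨ idle) = {q0, q1, q3, q4, q5, q6}
Sat(EX ((idle ∧ done) ∨ idle)) = {s : some successor in {q0, q1, q3, q4, q5, q6}} = {q0, q1, q3, q4, q5, q6, q7}
q2 ∉ Sat(EX ((idle ∧ done) ∨ idle)) = {q0, q1, q3, q4, q5, q6, q7}, so the formula does not hold at q2.

No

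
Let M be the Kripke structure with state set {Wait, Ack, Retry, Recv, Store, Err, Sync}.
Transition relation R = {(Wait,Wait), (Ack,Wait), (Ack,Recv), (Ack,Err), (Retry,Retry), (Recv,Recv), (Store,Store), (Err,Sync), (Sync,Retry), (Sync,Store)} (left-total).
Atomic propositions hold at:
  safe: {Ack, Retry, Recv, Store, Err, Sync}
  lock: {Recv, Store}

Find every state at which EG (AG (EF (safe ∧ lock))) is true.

Sat(safe ∧ lock) = {Recv, Store}
EF (safe ∧ lock): least fixpoint, start Z0 = {Recv, Store}, add states with some successor in Z. Z1 = {Ack, Recv, Store, Sync}; Z2 = {Ack, Recv, Store, Err, Sync}; fixed.
Sat(EF (safe ∧ lock)) = {Ack, Recv, Store, Err, Sync}
AG (EF (safe ∧ lock)): greatest fixpoint, start Z0 = {Ack, Recv, Store, Err, Sync}, keep only states in Sat with every successor in Z. Z1 = {Recv, Store, Err}; Z2 = {Recv, Store}; fixed.
Sat(AG (EF (safe ∧ lock))) = {Recv, Store}
EG (AG (EF (safe ∧ lock))): greatest fixpoint, start Z0 = {Recv, Store}, keep only states in Sat with some successor in Z. Already a fixed point.
Sat(EG (AG (EF (safe ∧ lock)))) = {Recv, Store}

{Recv, Store}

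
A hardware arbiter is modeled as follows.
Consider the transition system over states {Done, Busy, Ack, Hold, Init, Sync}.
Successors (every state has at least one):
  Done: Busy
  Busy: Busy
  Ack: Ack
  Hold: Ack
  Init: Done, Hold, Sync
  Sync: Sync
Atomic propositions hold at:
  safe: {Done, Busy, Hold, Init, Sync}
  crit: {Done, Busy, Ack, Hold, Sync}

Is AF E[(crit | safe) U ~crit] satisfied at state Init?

Yes

Sat(crit | safe) = {Done, Busy, Ack, Hold, Init, Sync}
Sat(~crit) = {Init}
E[(crit | safe) U ~crit]: least fixpoint, start Z0 = Sat(~crit) = {Init}, add states in Sat(crit | safe) with some successor in Z. Already a fixed point.
Sat(E[(crit | safe) U ~crit]) = {Init}
AF E[(crit | safe) U ~crit]: least fixpoint, start Z0 = {Init}, add states with every successor in Z. Already a fixed point.
Sat(AF E[(crit | safe) U ~crit]) = {Init}
Init ∈ Sat(AF E[(crit | safe) U ~crit]) = {Init}, so the formula holds at Init.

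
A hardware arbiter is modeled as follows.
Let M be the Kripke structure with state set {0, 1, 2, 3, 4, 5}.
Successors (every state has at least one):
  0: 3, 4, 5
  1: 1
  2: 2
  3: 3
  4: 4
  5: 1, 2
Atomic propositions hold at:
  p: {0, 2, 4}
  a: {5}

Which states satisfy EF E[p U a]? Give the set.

{0, 5}

E[p U a]: least fixpoint, start Z0 = Sat(a) = {5}, add states in Sat(p) with some successor in Z. Z1 = {0, 5}; fixed.
Sat(E[p U a]) = {0, 5}
EF E[p U a]: least fixpoint, start Z0 = {0, 5}, add states with some successor in Z. Already a fixed point.
Sat(EF E[p U a]) = {0, 5}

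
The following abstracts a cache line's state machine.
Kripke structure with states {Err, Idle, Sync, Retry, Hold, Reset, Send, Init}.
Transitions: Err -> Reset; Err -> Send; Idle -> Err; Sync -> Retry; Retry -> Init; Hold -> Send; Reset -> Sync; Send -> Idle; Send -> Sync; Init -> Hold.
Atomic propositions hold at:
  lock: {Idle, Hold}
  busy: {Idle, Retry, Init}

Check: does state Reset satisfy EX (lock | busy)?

Sat(lock | busy) = {Idle, Retry, Hold, Init}
Sat(EX (lock | busy)) = {s : some successor in {Idle, Retry, Hold, Init}} = {Sync, Retry, Send, Init}
Reset ∉ Sat(EX (lock | busy)) = {Sync, Retry, Send, Init}, so the formula does not hold at Reset.

No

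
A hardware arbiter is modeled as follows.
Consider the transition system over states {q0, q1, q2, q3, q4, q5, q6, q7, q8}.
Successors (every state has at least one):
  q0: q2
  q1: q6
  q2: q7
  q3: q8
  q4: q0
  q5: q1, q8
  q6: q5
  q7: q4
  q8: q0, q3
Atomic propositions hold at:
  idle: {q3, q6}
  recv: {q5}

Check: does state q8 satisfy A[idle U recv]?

No

A[idle U recv]: least fixpoint, start Z0 = Sat(recv) = {q5}, add states in Sat(idle) with every successor in Z. Z1 = {q5, q6}; fixed.
Sat(A[idle U recv]) = {q5, q6}
q8 ∉ Sat(A[idle U recv]) = {q5, q6}, so the formula does not hold at q8.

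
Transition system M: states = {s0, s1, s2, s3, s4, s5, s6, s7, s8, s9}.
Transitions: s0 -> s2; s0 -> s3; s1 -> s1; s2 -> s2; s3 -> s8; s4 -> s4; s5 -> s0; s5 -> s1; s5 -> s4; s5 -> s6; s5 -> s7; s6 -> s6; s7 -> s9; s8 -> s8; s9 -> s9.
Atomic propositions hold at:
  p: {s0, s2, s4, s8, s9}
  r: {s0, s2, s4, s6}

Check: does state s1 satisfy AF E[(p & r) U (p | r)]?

Sat(p & r) = {s0, s2, s4}
Sat(p | r) = {s0, s2, s4, s6, s8, s9}
E[(p & r) U (p | r)]: least fixpoint, start Z0 = Sat((p | r)) = {s0, s2, s4, s6, s8, s9}, add states in Sat(p & r) with some successor in Z. Already a fixed point.
Sat(E[(p & r) U (p | r)]) = {s0, s2, s4, s6, s8, s9}
AF E[(p & r) U (p | r)]: least fixpoint, start Z0 = {s0, s2, s4, s6, s8, s9}, add states with every successor in Z. Z1 = {s0, s2, s3, s4, s6, s7, s8, s9}; fixed.
Sat(AF E[(p & r) U (p | r)]) = {s0, s2, s3, s4, s6, s7, s8, s9}
s1 ∉ Sat(AF E[(p & r) U (p | r)]) = {s0, s2, s3, s4, s6, s7, s8, s9}, so the formula does not hold at s1.

No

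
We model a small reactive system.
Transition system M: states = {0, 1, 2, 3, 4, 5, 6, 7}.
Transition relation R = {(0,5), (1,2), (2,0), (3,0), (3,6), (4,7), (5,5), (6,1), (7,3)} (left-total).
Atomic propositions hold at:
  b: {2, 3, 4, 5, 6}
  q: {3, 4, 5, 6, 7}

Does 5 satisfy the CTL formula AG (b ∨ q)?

Yes

Sat(b ∨ q) = {2, 3, 4, 5, 6, 7}
AG (b ∨ q): greatest fixpoint, start Z0 = {2, 3, 4, 5, 6, 7}, keep only states in Sat with every successor in Z. Z1 = {4, 5, 7}; Z2 = {4, 5}; Z3 = {5}; fixed.
Sat(AG (b ∨ q)) = {5}
5 ∈ Sat(AG (b ∨ q)) = {5}, so the formula holds at 5.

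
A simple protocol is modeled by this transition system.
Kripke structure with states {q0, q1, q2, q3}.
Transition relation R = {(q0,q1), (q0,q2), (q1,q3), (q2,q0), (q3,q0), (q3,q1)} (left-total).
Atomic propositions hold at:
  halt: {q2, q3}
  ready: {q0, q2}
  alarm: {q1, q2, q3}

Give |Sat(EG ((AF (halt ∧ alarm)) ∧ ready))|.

Sat(halt ∧ alarm) = {q2, q3}
AF (halt ∧ alarm): least fixpoint, start Z0 = {q2, q3}, add states with every successor in Z. Z1 = {q1, q2, q3}; Z2 = {q0, q1, q2, q3}; fixed.
Sat(AF (halt ∧ alarm)) = {q0, q1, q2, q3}
Sat((AF (halt ∧ alarm)) ∧ ready) = {q0, q2}
EG ((AF (halt ∧ alarm)) ∧ ready): greatest fixpoint, start Z0 = {q0, q2}, keep only states in Sat with some successor in Z. Already a fixed point.
Sat(EG ((AF (halt ∧ alarm)) ∧ ready)) = {q0, q2}
|Sat(EG ((AF (halt ∧ alarm)) ∧ ready))| = |{q0, q2}| = 2.

2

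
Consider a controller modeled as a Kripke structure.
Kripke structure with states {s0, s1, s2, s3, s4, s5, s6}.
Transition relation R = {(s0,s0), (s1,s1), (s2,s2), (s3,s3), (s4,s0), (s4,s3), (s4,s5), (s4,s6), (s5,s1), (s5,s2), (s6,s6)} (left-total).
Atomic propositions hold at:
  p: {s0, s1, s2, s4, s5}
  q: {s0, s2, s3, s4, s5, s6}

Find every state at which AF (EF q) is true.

{s0, s2, s3, s4, s5, s6}

EF q: least fixpoint, start Z0 = {s0, s2, s3, s4, s5, s6}, add states with some successor in Z. Already a fixed point.
Sat(EF q) = {s0, s2, s3, s4, s5, s6}
AF (EF q): least fixpoint, start Z0 = {s0, s2, s3, s4, s5, s6}, add states with every successor in Z. Already a fixed point.
Sat(AF (EF q)) = {s0, s2, s3, s4, s5, s6}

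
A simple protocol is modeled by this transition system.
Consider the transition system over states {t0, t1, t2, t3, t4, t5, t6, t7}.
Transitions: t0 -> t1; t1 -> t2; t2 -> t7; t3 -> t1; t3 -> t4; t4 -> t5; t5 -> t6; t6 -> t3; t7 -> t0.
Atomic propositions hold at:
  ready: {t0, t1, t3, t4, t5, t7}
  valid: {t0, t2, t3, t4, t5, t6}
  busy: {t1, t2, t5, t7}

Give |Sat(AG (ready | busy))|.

4

Sat(ready | busy) = {t0, t1, t2, t3, t4, t5, t7}
AG (ready | busy): greatest fixpoint, start Z0 = {t0, t1, t2, t3, t4, t5, t7}, keep only states in Sat with every successor in Z. Z1 = {t0, t1, t2, t3, t4, t7}; Z2 = {t0, t1, t2, t3, t7}; Z3 = {t0, t1, t2, t7}; fixed.
Sat(AG (ready | busy)) = {t0, t1, t2, t7}
|Sat(AG (ready | busy))| = |{t0, t1, t2, t7}| = 4.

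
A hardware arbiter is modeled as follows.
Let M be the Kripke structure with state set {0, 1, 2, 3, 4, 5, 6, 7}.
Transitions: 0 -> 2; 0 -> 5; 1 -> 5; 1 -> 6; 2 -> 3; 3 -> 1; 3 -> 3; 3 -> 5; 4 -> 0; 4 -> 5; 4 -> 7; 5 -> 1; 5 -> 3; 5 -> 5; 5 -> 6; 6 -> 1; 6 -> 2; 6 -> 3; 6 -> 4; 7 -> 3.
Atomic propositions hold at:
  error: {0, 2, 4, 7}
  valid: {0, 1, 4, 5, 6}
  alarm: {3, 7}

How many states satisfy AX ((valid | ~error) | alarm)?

Sat(~error) = {1, 3, 5, 6}
Sat(valid | ~error) = {0, 1, 3, 4, 5, 6}
Sat((valid | ~error) | alarm) = {0, 1, 3, 4, 5, 6, 7}
Sat(AX ((valid | ~error) | alarm)) = {s : every successor in {0, 1, 3, 4, 5, 6, 7}} = {1, 2, 3, 4, 5, 7}
|Sat(AX ((valid | ~error) | alarm))| = |{1, 2, 3, 4, 5, 7}| = 6.

6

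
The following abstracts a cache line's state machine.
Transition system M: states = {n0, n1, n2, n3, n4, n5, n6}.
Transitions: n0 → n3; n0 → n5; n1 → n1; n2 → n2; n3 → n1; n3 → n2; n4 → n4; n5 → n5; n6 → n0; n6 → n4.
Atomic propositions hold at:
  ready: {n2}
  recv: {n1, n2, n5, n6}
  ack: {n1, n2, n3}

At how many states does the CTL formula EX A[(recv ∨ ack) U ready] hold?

2

Sat(recv ∨ ack) = {n1, n2, n3, n5, n6}
A[(recv ∨ ack) U ready]: least fixpoint, start Z0 = Sat(ready) = {n2}, add states in Sat(recv ∨ ack) with every successor in Z. Already a fixed point.
Sat(A[(recv ∨ ack) U ready]) = {n2}
Sat(EX A[(recv ∨ ack) U ready]) = {s : some successor in {n2}} = {n2, n3}
|Sat(EX A[(recv ∨ ack) U ready])| = |{n2, n3}| = 2.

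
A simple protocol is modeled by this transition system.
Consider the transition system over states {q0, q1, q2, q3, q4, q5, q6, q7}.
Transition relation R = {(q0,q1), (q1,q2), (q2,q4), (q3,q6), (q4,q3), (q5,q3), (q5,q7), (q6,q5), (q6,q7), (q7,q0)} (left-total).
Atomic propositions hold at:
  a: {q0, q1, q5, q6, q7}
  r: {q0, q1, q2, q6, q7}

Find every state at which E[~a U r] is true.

{q0, q1, q2, q3, q4, q6, q7}

Sat(~a) = {q2, q3, q4}
E[~a U r]: least fixpoint, start Z0 = Sat(r) = {q0, q1, q2, q6, q7}, add states in Sat(~a) with some successor in Z. Z1 = {q0, q1, q2, q3, q6, q7}; Z2 = {q0, q1, q2, q3, q4, q6, q7}; fixed.
Sat(E[~a U r]) = {q0, q1, q2, q3, q4, q6, q7}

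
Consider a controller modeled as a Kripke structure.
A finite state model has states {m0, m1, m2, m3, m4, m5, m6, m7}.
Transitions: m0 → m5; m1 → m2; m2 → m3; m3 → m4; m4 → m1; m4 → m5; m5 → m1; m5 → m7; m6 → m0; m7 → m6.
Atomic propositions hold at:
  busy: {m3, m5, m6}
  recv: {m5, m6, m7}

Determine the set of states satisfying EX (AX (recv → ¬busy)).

Sat(¬busy) = {m0, m1, m2, m4, m7}
Sat(recv → ¬busy) = {m0, m1, m2, m3, m4, m7}
Sat(AX (recv → ¬busy)) = {s : every successor in {m0, m1, m2, m3, m4, m7}} = {m1, m2, m3, m5, m6}
Sat(EX (AX (recv → ¬busy))) = {s : some successor in {m1, m2, m3, m5, m6}} = {m0, m1, m2, m4, m5, m7}

{m0, m1, m2, m4, m5, m7}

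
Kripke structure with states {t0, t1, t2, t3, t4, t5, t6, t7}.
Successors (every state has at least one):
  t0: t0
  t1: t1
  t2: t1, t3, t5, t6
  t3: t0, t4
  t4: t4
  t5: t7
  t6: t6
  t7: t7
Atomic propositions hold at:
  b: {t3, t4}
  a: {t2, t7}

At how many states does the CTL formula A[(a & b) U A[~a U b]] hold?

2

Sat(a & b) = ∅
Sat(~a) = {t0, t1, t3, t4, t5, t6}
A[~a U b]: least fixpoint, start Z0 = Sat(b) = {t3, t4}, add states in Sat(~a) with every successor in Z. Already a fixed point.
Sat(A[~a U b]) = {t3, t4}
A[(a & b) U A[~a U b]]: least fixpoint, start Z0 = Sat(A[~a U b]) = {t3, t4}, add states in Sat(a & b) with every successor in Z. Already a fixed point.
Sat(A[(a & b) U A[~a U b]]) = {t3, t4}
|Sat(A[(a & b) U A[~a U b]])| = |{t3, t4}| = 2.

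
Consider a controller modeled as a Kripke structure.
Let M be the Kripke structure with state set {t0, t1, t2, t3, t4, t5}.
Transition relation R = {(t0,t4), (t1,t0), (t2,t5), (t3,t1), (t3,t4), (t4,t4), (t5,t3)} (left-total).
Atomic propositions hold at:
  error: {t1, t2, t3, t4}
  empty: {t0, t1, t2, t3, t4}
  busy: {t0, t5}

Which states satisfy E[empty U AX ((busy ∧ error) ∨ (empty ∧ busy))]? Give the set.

Sat(busy ∧ error) = ∅
Sat(empty ∧ busy) = {t0}
Sat((busy ∧ error) ∨ (empty ∧ busy)) = {t0}
Sat(AX ((busy ∧ error) ∨ (empty ∧ busy))) = {s : every successor in {t0}} = {t1}
E[empty U AX ((busy ∧ error) ∨ (empty ∧ busy))]: least fixpoint, start Z0 = Sat(AX ((busy ∧ error) ∨ (empty ∧ busy))) = {t1}, add states in Sat(empty) with some successor in Z. Z1 = {t1, t3}; fixed.
Sat(E[empty U AX ((busy ∧ error) ∨ (empty ∧ busy))]) = {t1, t3}

{t1, t3}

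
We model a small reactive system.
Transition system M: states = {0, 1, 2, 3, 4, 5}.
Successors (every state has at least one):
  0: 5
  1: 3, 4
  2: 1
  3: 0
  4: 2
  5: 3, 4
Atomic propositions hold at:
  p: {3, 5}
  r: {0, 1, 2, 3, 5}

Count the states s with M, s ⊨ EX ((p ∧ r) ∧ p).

Sat(p ∧ r) = {3, 5}
Sat((p ∧ r) ∧ p) = {3, 5}
Sat(EX ((p ∧ r) ∧ p)) = {s : some successor in {3, 5}} = {0, 1, 5}
|Sat(EX ((p ∧ r) ∧ p))| = |{0, 1, 5}| = 3.

3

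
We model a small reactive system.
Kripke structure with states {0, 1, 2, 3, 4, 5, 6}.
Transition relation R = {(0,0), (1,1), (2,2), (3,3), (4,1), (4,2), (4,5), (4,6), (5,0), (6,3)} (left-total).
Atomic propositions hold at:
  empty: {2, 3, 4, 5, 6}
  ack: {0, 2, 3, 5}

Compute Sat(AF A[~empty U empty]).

{2, 3, 4, 5, 6}

Sat(~empty) = {0, 1}
A[~empty U empty]: least fixpoint, start Z0 = Sat(empty) = {2, 3, 4, 5, 6}, add states in Sat(~empty) with every successor in Z. Already a fixed point.
Sat(A[~empty U empty]) = {2, 3, 4, 5, 6}
AF A[~empty U empty]: least fixpoint, start Z0 = {2, 3, 4, 5, 6}, add states with every successor in Z. Already a fixed point.
Sat(AF A[~empty U empty]) = {2, 3, 4, 5, 6}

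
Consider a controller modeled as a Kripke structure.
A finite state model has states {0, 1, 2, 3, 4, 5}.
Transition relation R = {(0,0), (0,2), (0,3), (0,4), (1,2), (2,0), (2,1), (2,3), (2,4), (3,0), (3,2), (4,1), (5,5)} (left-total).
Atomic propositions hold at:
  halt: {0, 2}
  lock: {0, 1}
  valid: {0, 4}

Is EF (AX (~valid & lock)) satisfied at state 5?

No

Sat(~valid) = {1, 2, 3, 5}
Sat(~valid & lock) = {1}
Sat(AX (~valid & lock)) = {s : every successor in {1}} = {4}
EF (AX (~valid & lock)): least fixpoint, start Z0 = {4}, add states with some successor in Z. Z1 = {0, 2, 4}; Z2 = {0, 1, 2, 3, 4}; fixed.
Sat(EF (AX (~valid & lock))) = {0, 1, 2, 3, 4}
5 ∉ Sat(EF (AX (~valid & lock))) = {0, 1, 2, 3, 4}, so the formula does not hold at 5.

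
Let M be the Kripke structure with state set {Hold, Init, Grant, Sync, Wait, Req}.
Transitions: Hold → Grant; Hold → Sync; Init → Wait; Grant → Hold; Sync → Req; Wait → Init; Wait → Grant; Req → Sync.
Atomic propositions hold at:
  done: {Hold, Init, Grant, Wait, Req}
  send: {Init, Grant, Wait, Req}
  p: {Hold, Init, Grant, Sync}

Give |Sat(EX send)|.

Sat(EX send) = {s : some successor in {Init, Grant, Wait, Req}} = {Hold, Init, Sync, Wait}
|Sat(EX send)| = |{Hold, Init, Sync, Wait}| = 4.

4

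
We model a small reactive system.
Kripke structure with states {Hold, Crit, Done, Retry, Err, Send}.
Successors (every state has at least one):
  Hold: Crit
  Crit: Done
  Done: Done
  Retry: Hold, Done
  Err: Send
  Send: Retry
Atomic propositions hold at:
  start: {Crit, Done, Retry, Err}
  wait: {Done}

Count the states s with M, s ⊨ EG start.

3

EG start: greatest fixpoint, start Z0 = {Crit, Done, Retry, Err}, keep only states in Sat with some successor in Z. Z1 = {Crit, Done, Retry}; fixed.
Sat(EG start) = {Crit, Done, Retry}
|Sat(EG start)| = |{Crit, Done, Retry}| = 3.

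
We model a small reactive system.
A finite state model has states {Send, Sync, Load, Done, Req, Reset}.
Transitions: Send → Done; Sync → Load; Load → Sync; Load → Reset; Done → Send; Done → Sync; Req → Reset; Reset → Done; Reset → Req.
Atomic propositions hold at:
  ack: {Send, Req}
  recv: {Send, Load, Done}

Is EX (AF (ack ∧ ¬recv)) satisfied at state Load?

Sat(¬recv) = {Sync, Req, Reset}
Sat(ack ∧ ¬recv) = {Req}
AF (ack ∧ ¬recv): least fixpoint, start Z0 = {Req}, add states with every successor in Z. Already a fixed point.
Sat(AF (ack ∧ ¬recv)) = {Req}
Sat(EX (AF (ack ∧ ¬recv))) = {s : some successor in {Req}} = {Reset}
Load ∉ Sat(EX (AF (ack ∧ ¬recv))) = {Reset}, so the formula does not hold at Load.

No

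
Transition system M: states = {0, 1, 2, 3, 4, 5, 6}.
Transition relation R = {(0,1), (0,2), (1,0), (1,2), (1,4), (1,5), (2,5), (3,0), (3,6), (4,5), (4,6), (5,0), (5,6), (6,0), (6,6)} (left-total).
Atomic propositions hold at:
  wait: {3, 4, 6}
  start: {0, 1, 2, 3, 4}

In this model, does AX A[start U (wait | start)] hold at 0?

Yes

Sat(wait | start) = {0, 1, 2, 3, 4, 6}
A[start U (wait | start)]: least fixpoint, start Z0 = Sat((wait | start)) = {0, 1, 2, 3, 4, 6}, add states in Sat(start) with every successor in Z. Already a fixed point.
Sat(A[start U (wait | start)]) = {0, 1, 2, 3, 4, 6}
Sat(AX A[start U (wait | start)]) = {s : every successor in {0, 1, 2, 3, 4, 6}} = {0, 3, 5, 6}
0 ∈ Sat(AX A[start U (wait | start)]) = {0, 3, 5, 6}, so the formula holds at 0.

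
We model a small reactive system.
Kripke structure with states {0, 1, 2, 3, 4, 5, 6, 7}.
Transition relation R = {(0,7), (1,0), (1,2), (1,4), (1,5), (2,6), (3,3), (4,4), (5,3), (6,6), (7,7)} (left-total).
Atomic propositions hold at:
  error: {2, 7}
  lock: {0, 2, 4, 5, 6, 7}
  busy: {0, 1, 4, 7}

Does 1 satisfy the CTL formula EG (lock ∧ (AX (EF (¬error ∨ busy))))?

Sat(¬error) = {0, 1, 3, 4, 5, 6}
Sat(¬error ∨ busy) = {0, 1, 3, 4, 5, 6, 7}
EF (¬error ∨ busy): least fixpoint, start Z0 = {0, 1, 3, 4, 5, 6, 7}, add states with some successor in Z. Z1 = {0, 1, 2, 3, 4, 5, 6, 7}; fixed.
Sat(EF (¬error ∨ busy)) = {0, 1, 2, 3, 4, 5, 6, 7}
Sat(AX (EF (¬error ∨ busy))) = {s : every successor in {0, 1, 2, 3, 4, 5, 6, 7}} = {0, 1, 2, 3, 4, 5, 6, 7}
Sat(lock ∧ (AX (EF (¬error ∨ busy)))) = {0, 2, 4, 5, 6, 7}
EG (lock ∧ (AX (EF (¬error ∨ busy)))): greatest fixpoint, start Z0 = {0, 2, 4, 5, 6, 7}, keep only states in Sat with some successor in Z. Z1 = {0, 2, 4, 6, 7}; fixed.
Sat(EG (lock ∧ (AX (EF (¬error ∨ busy))))) = {0, 2, 4, 6, 7}
1 ∉ Sat(EG (lock ∧ (AX (EF (¬error ∨ busy))))) = {0, 2, 4, 6, 7}, so the formula does not hold at 1.

No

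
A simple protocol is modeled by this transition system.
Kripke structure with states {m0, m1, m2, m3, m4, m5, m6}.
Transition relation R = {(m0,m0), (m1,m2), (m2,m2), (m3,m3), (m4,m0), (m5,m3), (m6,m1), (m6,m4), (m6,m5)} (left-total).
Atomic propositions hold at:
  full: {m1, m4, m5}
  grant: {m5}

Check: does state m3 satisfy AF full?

AF full: least fixpoint, start Z0 = {m1, m4, m5}, add states with every successor in Z. Z1 = {m1, m4, m5, m6}; fixed.
Sat(AF full) = {m1, m4, m5, m6}
m3 ∉ Sat(AF full) = {m1, m4, m5, m6}, so the formula does not hold at m3.

No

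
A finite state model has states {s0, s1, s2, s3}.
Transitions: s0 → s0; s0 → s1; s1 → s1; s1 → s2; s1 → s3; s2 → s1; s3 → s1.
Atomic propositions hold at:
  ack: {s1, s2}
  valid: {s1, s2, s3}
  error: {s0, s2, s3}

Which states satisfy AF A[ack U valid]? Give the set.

A[ack U valid]: least fixpoint, start Z0 = Sat(valid) = {s1, s2, s3}, add states in Sat(ack) with every successor in Z. Already a fixed point.
Sat(A[ack U valid]) = {s1, s2, s3}
AF A[ack U valid]: least fixpoint, start Z0 = {s1, s2, s3}, add states with every successor in Z. Already a fixed point.
Sat(AF A[ack U valid]) = {s1, s2, s3}

{s1, s2, s3}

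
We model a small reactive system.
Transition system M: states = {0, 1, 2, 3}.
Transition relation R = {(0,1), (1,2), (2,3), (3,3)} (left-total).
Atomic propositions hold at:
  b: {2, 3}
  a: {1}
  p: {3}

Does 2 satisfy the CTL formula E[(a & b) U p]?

Sat(a & b) = ∅
E[(a & b) U p]: least fixpoint, start Z0 = Sat(p) = {3}, add states in Sat(a & b) with some successor in Z. Already a fixed point.
Sat(E[(a & b) U p]) = {3}
2 ∉ Sat(E[(a & b) U p]) = {3}, so the formula does not hold at 2.

No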